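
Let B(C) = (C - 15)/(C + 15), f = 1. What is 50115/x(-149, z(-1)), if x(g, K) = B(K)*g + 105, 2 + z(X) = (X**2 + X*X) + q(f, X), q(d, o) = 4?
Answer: 952185/3634 ≈ 262.02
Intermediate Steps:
z(X) = 2 + 2*X**2 (z(X) = -2 + ((X**2 + X*X) + 4) = -2 + ((X**2 + X**2) + 4) = -2 + (2*X**2 + 4) = -2 + (4 + 2*X**2) = 2 + 2*X**2)
B(C) = (-15 + C)/(15 + C)
x(g, K) = 105 + g*(-15 + K)/(15 + K) (x(g, K) = ((-15 + K)/(15 + K))*g + 105 = g*(-15 + K)/(15 + K) + 105 = 105 + g*(-15 + K)/(15 + K))
50115/x(-149, z(-1)) = 50115/(((1575 + 105*(2 + 2*(-1)**2) - 149*(-15 + (2 + 2*(-1)**2)))/(15 + (2 + 2*(-1)**2)))) = 50115/(((1575 + 105*(2 + 2*1) - 149*(-15 + (2 + 2*1)))/(15 + (2 + 2*1)))) = 50115/(((1575 + 105*(2 + 2) - 149*(-15 + (2 + 2)))/(15 + (2 + 2)))) = 50115/(((1575 + 105*4 - 149*(-15 + 4))/(15 + 4))) = 50115/(((1575 + 420 - 149*(-11))/19)) = 50115/(((1575 + 420 + 1639)/19)) = 50115/(((1/19)*3634)) = 50115/(3634/19) = 50115*(19/3634) = 952185/3634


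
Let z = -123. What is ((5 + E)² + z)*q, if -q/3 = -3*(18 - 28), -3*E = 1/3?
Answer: 80270/9 ≈ 8918.9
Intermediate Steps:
E = -⅑ (E = -1/(3*3) = -⅓*⅓ = -⅑ ≈ -0.11111)
q = -90 (q = -(-9)*(18 - 28) = -(-9)*(-10) = -3*30 = -90)
((5 + E)² + z)*q = ((5 - ⅑)² - 123)*(-90) = ((44/9)² - 123)*(-90) = (1936/81 - 123)*(-90) = -8027/81*(-90) = 80270/9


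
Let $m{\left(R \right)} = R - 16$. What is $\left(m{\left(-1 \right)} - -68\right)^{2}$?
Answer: $2601$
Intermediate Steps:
$m{\left(R \right)} = -16 + R$ ($m{\left(R \right)} = R - 16 = -16 + R$)
$\left(m{\left(-1 \right)} - -68\right)^{2} = \left(\left(-16 - 1\right) - -68\right)^{2} = \left(-17 + \left(-3 + 71\right)\right)^{2} = \left(-17 + 68\right)^{2} = 51^{2} = 2601$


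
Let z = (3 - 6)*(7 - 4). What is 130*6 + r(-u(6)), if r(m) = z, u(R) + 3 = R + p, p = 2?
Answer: 771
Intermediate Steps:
z = -9 (z = -3*3 = -9)
u(R) = -1 + R (u(R) = -3 + (R + 2) = -3 + (2 + R) = -1 + R)
r(m) = -9
130*6 + r(-u(6)) = 130*6 - 9 = 780 - 9 = 771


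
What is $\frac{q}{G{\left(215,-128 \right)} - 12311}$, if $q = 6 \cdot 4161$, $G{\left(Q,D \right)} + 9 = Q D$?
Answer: $- \frac{4161}{6640} \approx -0.62666$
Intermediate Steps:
$G{\left(Q,D \right)} = -9 + D Q$ ($G{\left(Q,D \right)} = -9 + Q D = -9 + D Q$)
$q = 24966$
$\frac{q}{G{\left(215,-128 \right)} - 12311} = \frac{24966}{\left(-9 - 27520\right) - 12311} = \frac{24966}{-27529 - 12311} = \frac{24966}{-39840} = 24966 \left(- \frac{1}{39840}\right) = - \frac{4161}{6640}$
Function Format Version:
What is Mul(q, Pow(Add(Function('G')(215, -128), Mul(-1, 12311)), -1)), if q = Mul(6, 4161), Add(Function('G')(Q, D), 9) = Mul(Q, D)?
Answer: Rational(-4161, 6640) ≈ -0.62666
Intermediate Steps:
Function('G')(Q, D) = Add(-9, Mul(D, Q)) (Function('G')(Q, D) = Add(-9, Mul(Q, D)) = Add(-9, Mul(D, Q)))
q = 24966
Mul(q, Pow(Add(Function('G')(215, -128), Mul(-1, 12311)), -1)) = Mul(24966, Pow(Add(Add(-9, Mul(-128, 215)), Mul(-1, 12311)), -1)) = Mul(24966, Pow(Add(Add(-9, -27520), -12311), -1)) = Mul(24966, Pow(Add(-27529, -12311), -1)) = Mul(24966, Pow(-39840, -1)) = Mul(24966, Rational(-1, 39840)) = Rational(-4161, 6640)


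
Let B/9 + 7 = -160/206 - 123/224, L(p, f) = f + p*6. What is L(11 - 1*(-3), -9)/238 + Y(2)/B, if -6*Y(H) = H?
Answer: 394479461/1234389618 ≈ 0.31957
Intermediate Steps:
L(p, f) = f + 6*p
Y(H) = -H/6
B = -1728837/23072 (B = -63 + 9*(-160/206 - 123/224) = -63 + 9*(-160*1/206 - 123*1/224) = -63 + 9*(-80/103 - 123/224) = -63 + 9*(-30589/23072) = -63 - 275301/23072 = -1728837/23072 ≈ -74.932)
L(11 - 1*(-3), -9)/238 + Y(2)/B = (-9 + 6*(11 - 1*(-3)))/238 + (-1/6*2)/(-1728837/23072) = (-9 + 6*(11 + 3))*(1/238) - 1/3*(-23072/1728837) = (-9 + 6*14)*(1/238) + 23072/5186511 = (-9 + 84)*(1/238) + 23072/5186511 = 75*(1/238) + 23072/5186511 = 75/238 + 23072/5186511 = 394479461/1234389618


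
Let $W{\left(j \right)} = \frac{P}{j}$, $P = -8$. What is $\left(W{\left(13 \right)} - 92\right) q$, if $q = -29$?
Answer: $\frac{34916}{13} \approx 2685.8$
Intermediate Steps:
$W{\left(j \right)} = - \frac{8}{j}$
$\left(W{\left(13 \right)} - 92\right) q = \left(- \frac{8}{13} - 92\right) \left(-29\right) = \left(- \frac{1204}{13}\right) \left(-29\right) = \frac{34916}{13}$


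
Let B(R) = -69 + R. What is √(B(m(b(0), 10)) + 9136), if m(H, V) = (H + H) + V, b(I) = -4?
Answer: √9069 ≈ 95.231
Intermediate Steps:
m(H, V) = V + 2*H (m(H, V) = 2*H + V = V + 2*H)
√(B(m(b(0), 10)) + 9136) = √((-69 + (10 + 2*(-4))) + 9136) = √((-69 + (10 - 8)) + 9136) = √((-69 + 2) + 9136) = √(-67 + 9136) = √9069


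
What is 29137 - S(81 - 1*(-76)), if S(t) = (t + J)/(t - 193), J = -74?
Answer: 1049015/36 ≈ 29139.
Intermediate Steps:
S(t) = (-74 + t)/(-193 + t) (S(t) = (t - 74)/(t - 193) = (-74 + t)/(-193 + t))
29137 - S(81 - 1*(-76)) = 29137 - (-74 + (81 - 1*(-76)))/(-193 + (81 - 1*(-76))) = 29137 - (-74 + (81 + 76))/(-193 + (81 + 76)) = 29137 - (-74 + 157)/(-193 + 157) = 29137 - 83/(-36) = 29137 - (-1)*83/36 = 29137 - 1*(-83/36) = 29137 + 83/36 = 1049015/36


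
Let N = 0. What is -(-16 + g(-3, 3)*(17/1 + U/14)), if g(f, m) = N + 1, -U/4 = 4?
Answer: 1/7 ≈ 0.14286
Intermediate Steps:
U = -16 (U = -4*4 = -16)
g(f, m) = 1 (g(f, m) = 0 + 1 = 1)
-(-16 + g(-3, 3)*(17/1 + U/14)) = -(-16 + 1*(17/1 - 16/14)) = -(-16 + 1*(17*1 - 16*1/14)) = -(-16 + 1*(17 - 8/7)) = -(-16 + 1*(111/7)) = -(-16 + 111/7) = -1*(-1/7) = 1/7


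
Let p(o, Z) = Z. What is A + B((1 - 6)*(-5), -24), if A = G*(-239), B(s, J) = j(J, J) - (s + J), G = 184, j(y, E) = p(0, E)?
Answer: -44001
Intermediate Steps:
j(y, E) = E
B(s, J) = -s (B(s, J) = J - (s + J) = J - (J + s) = J + (-J - s) = -s)
A = -43976 (A = 184*(-239) = -43976)
A + B((1 - 6)*(-5), -24) = -43976 - (1 - 6)*(-5) = -43976 - (-5)*(-5) = -43976 - 1*25 = -43976 - 25 = -44001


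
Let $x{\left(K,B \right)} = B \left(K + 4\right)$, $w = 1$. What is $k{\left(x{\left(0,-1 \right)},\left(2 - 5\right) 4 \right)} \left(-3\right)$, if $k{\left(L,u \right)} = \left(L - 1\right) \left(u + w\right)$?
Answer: $-165$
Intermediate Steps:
$x{\left(K,B \right)} = B \left(4 + K\right)$
$k{\left(L,u \right)} = \left(1 + u\right) \left(-1 + L\right)$ ($k{\left(L,u \right)} = \left(L - 1\right) \left(u + 1\right) = \left(-1 + L\right) \left(1 + u\right) = \left(1 + u\right) \left(-1 + L\right)$)
$k{\left(x{\left(0,-1 \right)},\left(2 - 5\right) 4 \right)} \left(-3\right) = \left(-1 - \left(4 + 0\right) - \left(2 - 5\right) 4 + - (4 + 0) \left(2 - 5\right) 4\right) \left(-3\right) = \left(-1 - 4 - \left(-3\right) 4 + \left(-1\right) 4 \left(\left(-3\right) 4\right)\right) \left(-3\right) = \left(-1 - 4 - -12 - -48\right) \left(-3\right) = \left(-1 - 4 + 12 + 48\right) \left(-3\right) = 55 \left(-3\right) = -165$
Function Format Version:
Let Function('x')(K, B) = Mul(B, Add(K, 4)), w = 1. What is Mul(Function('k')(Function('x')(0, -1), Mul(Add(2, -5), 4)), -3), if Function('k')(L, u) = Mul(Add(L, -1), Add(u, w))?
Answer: -165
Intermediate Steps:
Function('x')(K, B) = Mul(B, Add(4, K))
Function('k')(L, u) = Mul(Add(1, u), Add(-1, L)) (Function('k')(L, u) = Mul(Add(L, -1), Add(u, 1)) = Mul(Add(-1, L), Add(1, u)) = Mul(Add(1, u), Add(-1, L)))
Mul(Function('k')(Function('x')(0, -1), Mul(Add(2, -5), 4)), -3) = Mul(Add(-1, Mul(-1, Add(4, 0)), Mul(-1, Mul(Add(2, -5), 4)), Mul(Mul(-1, Add(4, 0)), Mul(Add(2, -5), 4))), -3) = Mul(Add(-1, Mul(-1, 4), Mul(-1, Mul(-3, 4)), Mul(Mul(-1, 4), Mul(-3, 4))), -3) = Mul(Add(-1, -4, Mul(-1, -12), Mul(-4, -12)), -3) = Mul(Add(-1, -4, 12, 48), -3) = Mul(55, -3) = -165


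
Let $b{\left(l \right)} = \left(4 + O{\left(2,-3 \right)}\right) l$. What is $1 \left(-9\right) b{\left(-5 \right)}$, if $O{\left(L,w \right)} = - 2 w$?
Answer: $450$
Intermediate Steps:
$b{\left(l \right)} = 10 l$ ($b{\left(l \right)} = \left(4 - -6\right) l = \left(4 + 6\right) l = 10 l$)
$1 \left(-9\right) b{\left(-5 \right)} = 1 \left(-9\right) 10 \left(-5\right) = \left(-9\right) \left(-50\right) = 450$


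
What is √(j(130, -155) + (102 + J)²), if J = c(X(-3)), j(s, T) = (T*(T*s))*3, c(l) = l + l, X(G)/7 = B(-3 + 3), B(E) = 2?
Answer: 5*√375466 ≈ 3063.8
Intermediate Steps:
X(G) = 14 (X(G) = 7*2 = 14)
c(l) = 2*l
j(s, T) = 3*s*T² (j(s, T) = (s*T²)*3 = 3*s*T²)
J = 28 (J = 2*14 = 28)
√(j(130, -155) + (102 + J)²) = √(3*130*(-155)² + (102 + 28)²) = √(3*130*24025 + 130²) = √(9369750 + 16900) = √9386650 = 5*√375466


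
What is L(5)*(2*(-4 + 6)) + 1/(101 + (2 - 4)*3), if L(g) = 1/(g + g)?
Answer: 39/95 ≈ 0.41053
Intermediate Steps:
L(g) = 1/(2*g)
L(5)*(2*(-4 + 6)) + 1/(101 + (2 - 4)*3) = ((1/2)/5)*(2*(-4 + 6)) + 1/(101 + (2 - 4)*3) = ((1/2)*(1/5))*(2*2) + 1/(101 - 2*3) = (1/10)*4 + 1/(101 - 6) = 2/5 + 1/95 = 39/95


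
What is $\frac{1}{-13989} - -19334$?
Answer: $\frac{270463325}{13989} \approx 19334.0$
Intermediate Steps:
$\frac{1}{-13989} - -19334 = - \frac{1}{13989} + 19334 = \frac{270463325}{13989}$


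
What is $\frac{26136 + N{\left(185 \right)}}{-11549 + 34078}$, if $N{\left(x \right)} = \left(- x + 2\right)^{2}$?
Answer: $\frac{59625}{22529} \approx 2.6466$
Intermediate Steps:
$N{\left(x \right)} = \left(2 - x\right)^{2}$
$\frac{26136 + N{\left(185 \right)}}{-11549 + 34078} = \frac{26136 + \left(-2 + 185\right)^{2}}{-11549 + 34078} = \frac{26136 + 183^{2}}{22529} = \left(26136 + 33489\right) \frac{1}{22529} = 59625 \cdot \frac{1}{22529} = \frac{59625}{22529}$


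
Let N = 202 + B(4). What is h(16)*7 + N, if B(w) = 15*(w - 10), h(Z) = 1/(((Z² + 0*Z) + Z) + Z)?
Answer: 32263/288 ≈ 112.02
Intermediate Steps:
h(Z) = 1/(Z² + 2*Z) (h(Z) = 1/(((Z² + 0) + Z) + Z) = 1/((Z² + Z) + Z) = 1/((Z + Z²) + Z) = 1/(Z² + 2*Z))
B(w) = -150 + 15*w (B(w) = 15*(-10 + w) = -150 + 15*w)
N = 112 (N = 202 + (-150 + 15*4) = 202 + (-150 + 60) = 202 - 90 = 112)
h(16)*7 + N = (1/(16*(2 + 16)))*7 + 112 = ((1/16)/18)*7 + 112 = ((1/16)*(1/18))*7 + 112 = (1/288)*7 + 112 = 7/288 + 112 = 32263/288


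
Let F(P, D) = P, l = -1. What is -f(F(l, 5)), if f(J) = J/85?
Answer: 1/85 ≈ 0.011765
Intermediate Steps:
f(J) = J/85 (f(J) = J*(1/85) = J/85)
-f(F(l, 5)) = -(-1)/85 = -1*(-1/85) = 1/85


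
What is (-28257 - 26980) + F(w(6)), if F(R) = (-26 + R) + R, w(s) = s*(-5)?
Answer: -55323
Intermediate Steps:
w(s) = -5*s
F(R) = -26 + 2*R
(-28257 - 26980) + F(w(6)) = (-28257 - 26980) + (-26 + 2*(-5*6)) = -55237 + (-26 + 2*(-30)) = -55237 + (-26 - 60) = -55237 - 86 = -55323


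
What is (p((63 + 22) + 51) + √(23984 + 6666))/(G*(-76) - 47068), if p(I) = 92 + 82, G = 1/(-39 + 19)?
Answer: -870/235321 - 25*√1226/235321 ≈ -0.0074169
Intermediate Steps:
G = -1/20 (G = 1/(-20) = -1/20 ≈ -0.050000)
p(I) = 174
(p((63 + 22) + 51) + √(23984 + 6666))/(G*(-76) - 47068) = (174 + √(23984 + 6666))/(-1/20*(-76) - 47068) = (174 + √30650)/(19/5 - 47068) = (174 + 5*√1226)/(-235321/5) = (174 + 5*√1226)*(-5/235321) = -870/235321 - 25*√1226/235321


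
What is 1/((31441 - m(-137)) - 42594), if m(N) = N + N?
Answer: -1/10879 ≈ -9.1920e-5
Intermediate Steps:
m(N) = 2*N
1/((31441 - m(-137)) - 42594) = 1/((31441 - 2*(-137)) - 42594) = 1/((31441 - 1*(-274)) - 42594) = 1/((31441 + 274) - 42594) = 1/(31715 - 42594) = 1/(-10879) = -1/10879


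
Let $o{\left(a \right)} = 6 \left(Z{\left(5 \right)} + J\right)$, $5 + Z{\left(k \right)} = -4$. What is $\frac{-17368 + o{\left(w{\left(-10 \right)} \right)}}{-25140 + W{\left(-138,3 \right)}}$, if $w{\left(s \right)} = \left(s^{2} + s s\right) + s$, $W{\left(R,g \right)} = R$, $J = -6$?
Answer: $\frac{8729}{12639} \approx 0.69064$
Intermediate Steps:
$w{\left(s \right)} = s + 2 s^{2}$ ($w{\left(s \right)} = \left(s^{2} + s^{2}\right) + s = 2 s^{2} + s = s + 2 s^{2}$)
$Z{\left(k \right)} = -9$ ($Z{\left(k \right)} = -5 - 4 = -9$)
$o{\left(a \right)} = -90$ ($o{\left(a \right)} = 6 \left(-9 - 6\right) = 6 \left(-15\right) = -90$)
$\frac{-17368 + o{\left(w{\left(-10 \right)} \right)}}{-25140 + W{\left(-138,3 \right)}} = \frac{-17368 - 90}{-25140 - 138} = - \frac{17458}{-25278} = \left(-17458\right) \left(- \frac{1}{25278}\right) = \frac{8729}{12639}$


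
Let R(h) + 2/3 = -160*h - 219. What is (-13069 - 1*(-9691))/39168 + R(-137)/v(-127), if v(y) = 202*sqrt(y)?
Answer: -563/6528 - 65101*I*sqrt(127)/76962 ≈ -0.086244 - 9.5326*I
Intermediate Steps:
R(h) = -659/3 - 160*h (R(h) = -2/3 + (-160*h - 219) = -2/3 + (-219 - 160*h) = -659/3 - 160*h)
(-13069 - 1*(-9691))/39168 + R(-137)/v(-127) = (-13069 - 1*(-9691))/39168 + (-659/3 - 160*(-137))/((202*sqrt(-127))) = (-13069 + 9691)*(1/39168) + (-659/3 + 21920)/((202*(I*sqrt(127)))) = -3378*1/39168 + 65101/(3*((202*I*sqrt(127)))) = -563/6528 + 65101*(-I*sqrt(127)/25654)/3 = -563/6528 - 65101*I*sqrt(127)/76962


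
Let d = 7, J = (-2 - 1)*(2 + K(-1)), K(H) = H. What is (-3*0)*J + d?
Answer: 7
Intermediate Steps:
J = -3 (J = (-2 - 1)*(2 - 1) = -3*1 = -3)
(-3*0)*J + d = -3*0*(-3) + 7 = 0*(-3) + 7 = 0 + 7 = 7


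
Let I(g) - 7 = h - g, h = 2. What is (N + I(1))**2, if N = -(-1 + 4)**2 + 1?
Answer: 0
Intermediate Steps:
N = -8 (N = -1*3**2 + 1 = -1*9 + 1 = -9 + 1 = -8)
I(g) = 9 - g (I(g) = 7 + (2 - g) = 9 - g)
(N + I(1))**2 = (-8 + (9 - 1*1))**2 = (-8 + (9 - 1))**2 = (-8 + 8)**2 = 0**2 = 0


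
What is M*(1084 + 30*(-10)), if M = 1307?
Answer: 1024688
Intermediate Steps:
M*(1084 + 30*(-10)) = 1307*(1084 + 30*(-10)) = 1307*(1084 - 300) = 1307*784 = 1024688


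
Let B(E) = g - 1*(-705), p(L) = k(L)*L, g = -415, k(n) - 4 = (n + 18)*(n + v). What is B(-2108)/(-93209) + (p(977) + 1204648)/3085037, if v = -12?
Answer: 87550275324249/287553213733 ≈ 304.47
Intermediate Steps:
k(n) = 4 + (-12 + n)*(18 + n) (k(n) = 4 + (n + 18)*(n - 12) = 4 + (18 + n)*(-12 + n) = 4 + (-12 + n)*(18 + n))
p(L) = L*(-212 + L² + 6*L) (p(L) = (-212 + L² + 6*L)*L = L*(-212 + L² + 6*L))
B(E) = 290 (B(E) = -415 - 1*(-705) = -415 + 705 = 290)
B(-2108)/(-93209) + (p(977) + 1204648)/3085037 = 290/(-93209) + (977*(-212 + 977² + 6*977) + 1204648)/3085037 = 290*(-1/93209) + (977*(-212 + 954529 + 5862) + 1204648)*(1/3085037) = -290/93209 + (977*960179 + 1204648)*(1/3085037) = -290/93209 + (938094883 + 1204648)*(1/3085037) = -290/93209 + 939299531*(1/3085037) = -290/93209 + 939299531/3085037 = 87550275324249/287553213733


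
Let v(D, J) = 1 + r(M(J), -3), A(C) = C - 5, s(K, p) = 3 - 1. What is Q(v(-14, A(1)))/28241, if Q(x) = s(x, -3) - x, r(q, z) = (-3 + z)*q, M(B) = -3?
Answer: -17/28241 ≈ -0.00060196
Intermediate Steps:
s(K, p) = 2
A(C) = -5 + C
r(q, z) = q*(-3 + z)
v(D, J) = 19 (v(D, J) = 1 - 3*(-3 - 3) = 1 - 3*(-6) = 1 + 18 = 19)
Q(x) = 2 - x
Q(v(-14, A(1)))/28241 = (2 - 1*19)/28241 = (2 - 19)*(1/28241) = -17*1/28241 = -17/28241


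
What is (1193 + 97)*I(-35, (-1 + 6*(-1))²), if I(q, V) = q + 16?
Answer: -24510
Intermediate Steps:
I(q, V) = 16 + q
(1193 + 97)*I(-35, (-1 + 6*(-1))²) = (1193 + 97)*(16 - 35) = 1290*(-19) = -24510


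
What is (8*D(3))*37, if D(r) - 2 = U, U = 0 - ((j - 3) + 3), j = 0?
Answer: 592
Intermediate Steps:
U = 0 (U = 0 - ((0 - 3) + 3) = 0 - (-3 + 3) = 0 - 1*0 = 0 + 0 = 0)
D(r) = 2 (D(r) = 2 + 0 = 2)
(8*D(3))*37 = (8*2)*37 = 16*37 = 592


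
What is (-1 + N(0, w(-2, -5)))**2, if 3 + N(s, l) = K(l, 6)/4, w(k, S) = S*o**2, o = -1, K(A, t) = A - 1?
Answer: 121/4 ≈ 30.250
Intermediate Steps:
K(A, t) = -1 + A
w(k, S) = S (w(k, S) = S*(-1)**2 = S*1 = S)
N(s, l) = -13/4 + l/4 (N(s, l) = -3 + (-1 + l)/4 = -3 + (-1 + l)*(1/4) = -3 + (-1/4 + l/4) = -13/4 + l/4)
(-1 + N(0, w(-2, -5)))**2 = (-1 + (-13/4 + (1/4)*(-5)))**2 = (-1 + (-13/4 - 5/4))**2 = (-1 - 9/2)**2 = (-11/2)**2 = 121/4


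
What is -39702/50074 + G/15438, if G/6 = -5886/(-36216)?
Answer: -102757978377/129613444412 ≈ -0.79280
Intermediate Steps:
G = 981/1006 (G = 6*(-5886/(-36216)) = 6*(-5886*(-1/36216)) = 6*(327/2012) = 981/1006 ≈ 0.97515)
-39702/50074 + G/15438 = -39702/50074 + (981/1006)/15438 = -39702*1/50074 + (981/1006)*(1/15438) = -19851/25037 + 327/5176876 = -102757978377/129613444412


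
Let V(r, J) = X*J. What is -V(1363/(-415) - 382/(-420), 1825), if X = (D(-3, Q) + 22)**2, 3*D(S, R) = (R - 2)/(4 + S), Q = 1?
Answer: -7710625/9 ≈ -8.5674e+5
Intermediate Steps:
D(S, R) = (-2 + R)/(3*(4 + S)) (D(S, R) = ((R - 2)/(4 + S))/3 = ((-2 + R)/(4 + S))/3 = (-2 + R)/(3*(4 + S)))
X = 4225/9 (X = ((-2 + 1)/(3*(4 - 3)) + 22)**2 = ((1/3)*(-1)/1 + 22)**2 = ((1/3)*1*(-1) + 22)**2 = (-1/3 + 22)**2 = (65/3)**2 = 4225/9 ≈ 469.44)
V(r, J) = 4225*J/9
-V(1363/(-415) - 382/(-420), 1825) = -4225*1825/9 = -1*7710625/9 = -7710625/9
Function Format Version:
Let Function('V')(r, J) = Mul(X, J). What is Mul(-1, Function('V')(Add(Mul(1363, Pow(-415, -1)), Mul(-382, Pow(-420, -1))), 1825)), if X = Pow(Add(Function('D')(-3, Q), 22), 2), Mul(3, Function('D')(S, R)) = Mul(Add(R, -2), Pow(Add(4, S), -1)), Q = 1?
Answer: Rational(-7710625, 9) ≈ -8.5674e+5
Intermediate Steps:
Function('D')(S, R) = Mul(Rational(1, 3), Pow(Add(4, S), -1), Add(-2, R)) (Function('D')(S, R) = Mul(Rational(1, 3), Mul(Add(R, -2), Pow(Add(4, S), -1))) = Mul(Rational(1, 3), Mul(Add(-2, R), Pow(Add(4, S), -1))) = Mul(Rational(1, 3), Mul(Pow(Add(4, S), -1), Add(-2, R))) = Mul(Rational(1, 3), Pow(Add(4, S), -1), Add(-2, R)))
X = Rational(4225, 9) (X = Pow(Add(Mul(Rational(1, 3), Pow(Add(4, -3), -1), Add(-2, 1)), 22), 2) = Pow(Add(Mul(Rational(1, 3), Pow(1, -1), -1), 22), 2) = Pow(Add(Mul(Rational(1, 3), 1, -1), 22), 2) = Pow(Add(Rational(-1, 3), 22), 2) = Pow(Rational(65, 3), 2) = Rational(4225, 9) ≈ 469.44)
Function('V')(r, J) = Mul(Rational(4225, 9), J)
Mul(-1, Function('V')(Add(Mul(1363, Pow(-415, -1)), Mul(-382, Pow(-420, -1))), 1825)) = Mul(-1, Mul(Rational(4225, 9), 1825)) = Mul(-1, Rational(7710625, 9)) = Rational(-7710625, 9)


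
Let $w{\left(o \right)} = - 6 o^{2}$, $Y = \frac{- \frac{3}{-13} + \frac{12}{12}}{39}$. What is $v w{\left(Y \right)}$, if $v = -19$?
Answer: $\frac{9728}{85683} \approx 0.11353$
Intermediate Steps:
$Y = \frac{16}{507}$ ($Y = \left(\left(-3\right) \left(- \frac{1}{13}\right) + 12 \cdot \frac{1}{12}\right) \frac{1}{39} = \left(\frac{3}{13} + 1\right) \frac{1}{39} = \frac{16}{13} \cdot \frac{1}{39} = \frac{16}{507} \approx 0.031558$)
$v w{\left(Y \right)} = - 19 \left(- 6 \left(\frac{16}{507}\right)^{2}\right) = - 19 \left(\left(-6\right) \frac{256}{257049}\right) = \left(-19\right) \left(- \frac{512}{85683}\right) = \frac{9728}{85683}$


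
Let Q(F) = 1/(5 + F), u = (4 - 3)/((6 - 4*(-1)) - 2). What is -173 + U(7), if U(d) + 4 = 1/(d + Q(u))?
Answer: -52174/295 ≈ -176.86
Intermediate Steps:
u = 1/8 (u = 1/((6 + 4) - 2) = 1/(10 - 2) = 1/8 ≈ 0.12500)
U(d) = -4 + 1/(8/41 + d) (U(d) = -4 + 1/(d + 1/(5 + 1/8)) = -4 + 1/(d + 1/(41/8)) = -4 + 1/(d + 8/41) = -4 + 1/(8/41 + d))
-173 + U(7) = -173 + (9 - 164*7)/(8 + 41*7) = -173 + (9 - 1148)/(8 + 287) = -173 - 1139/295 = -52174/295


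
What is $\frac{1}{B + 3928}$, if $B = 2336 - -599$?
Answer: $\frac{1}{6863} \approx 0.00014571$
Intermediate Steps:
$B = 2935$ ($B = 2336 + 599 = 2935$)
$\frac{1}{B + 3928} = \frac{1}{2935 + 3928} = \frac{1}{6863}$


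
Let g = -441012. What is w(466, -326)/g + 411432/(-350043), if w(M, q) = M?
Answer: -30268261537/25728860586 ≈ -1.1764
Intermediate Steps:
w(466, -326)/g + 411432/(-350043) = 466/(-441012) + 411432/(-350043) = 466*(-1/441012) + 411432*(-1/350043) = -233/220506 - 137144/116681 = -30268261537/25728860586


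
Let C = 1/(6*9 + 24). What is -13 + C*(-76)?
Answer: -545/39 ≈ -13.974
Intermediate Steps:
C = 1/78 (C = 1/(54 + 24) = 1/78 ≈ 0.012821)
-13 + C*(-76) = -13 + (1/78)*(-76) = -13 - 38/39 = -545/39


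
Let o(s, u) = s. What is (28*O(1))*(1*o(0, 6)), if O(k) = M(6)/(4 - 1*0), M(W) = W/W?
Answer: 0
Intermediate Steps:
M(W) = 1
O(k) = ¼ (O(k) = 1/(4 - 1*0) = 1/(4 + 0) = 1/4 = 1*(¼) = ¼)
(28*O(1))*(1*o(0, 6)) = (28*(¼))*(1*0) = 7*0 = 0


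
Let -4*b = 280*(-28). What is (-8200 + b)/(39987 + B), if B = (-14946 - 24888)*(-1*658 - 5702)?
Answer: -2080/84461409 ≈ -2.4627e-5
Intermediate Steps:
B = 253344240 (B = -39834*(-658 - 5702) = -39834*(-6360) = 253344240)
b = 1960 (b = -70*(-28) = -1/4*(-7840) = 1960)
(-8200 + b)/(39987 + B) = (-8200 + 1960)/(39987 + 253344240) = -6240/253384227 = -6240*1/253384227 = -2080/84461409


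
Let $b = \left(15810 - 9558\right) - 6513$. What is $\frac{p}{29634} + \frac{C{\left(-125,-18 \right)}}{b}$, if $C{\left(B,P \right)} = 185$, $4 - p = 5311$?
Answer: $- \frac{2289139}{2578158} \approx -0.8879$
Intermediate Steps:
$p = -5307$ ($p = 4 - 5311 = -5307$)
$b = -261$ ($b = 6252 - 6513 = -261$)
$\frac{p}{29634} + \frac{C{\left(-125,-18 \right)}}{b} = - \frac{5307}{29634} + \frac{185}{-261} = \left(-5307\right) \frac{1}{29634} + 185 \left(- \frac{1}{261}\right) = - \frac{1769}{9878} - \frac{185}{261} = - \frac{2289139}{2578158}$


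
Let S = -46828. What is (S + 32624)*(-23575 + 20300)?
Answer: 46518100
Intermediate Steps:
(S + 32624)*(-23575 + 20300) = (-46828 + 32624)*(-23575 + 20300) = -14204*(-3275) = 46518100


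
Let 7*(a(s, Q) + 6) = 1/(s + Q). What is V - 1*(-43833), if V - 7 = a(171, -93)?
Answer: 23933365/546 ≈ 43834.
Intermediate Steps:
a(s, Q) = -6 + 1/(7*(Q + s)) (a(s, Q) = -6 + 1/(7*(s + Q)) = -6 + 1/(7*(Q + s)))
V = 547/546 (V = 7 + (⅐ - 6*(-93) - 6*171)/(-93 + 171) = 7 + (⅐ + 558 - 1026)/78 = 7 + (1/78)*(-3275/7) = 7 - 3275/546 = 547/546 ≈ 1.0018)
V - 1*(-43833) = 547/546 - 1*(-43833) = 547/546 + 43833 = 23933365/546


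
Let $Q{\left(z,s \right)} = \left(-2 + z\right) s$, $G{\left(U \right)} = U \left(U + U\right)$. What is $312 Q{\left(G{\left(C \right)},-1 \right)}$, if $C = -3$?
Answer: $-4992$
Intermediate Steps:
$G{\left(U \right)} = 2 U^{2}$ ($G{\left(U \right)} = U 2 U = 2 U^{2}$)
$Q{\left(z,s \right)} = s \left(-2 + z\right)$
$312 Q{\left(G{\left(C \right)},-1 \right)} = 312 \left(- (-2 + 2 \left(-3\right)^{2})\right) = 312 \left(- (-2 + 2 \cdot 9)\right) = 312 \left(- (-2 + 18)\right) = 312 \left(\left(-1\right) 16\right) = 312 \left(-16\right) = -4992$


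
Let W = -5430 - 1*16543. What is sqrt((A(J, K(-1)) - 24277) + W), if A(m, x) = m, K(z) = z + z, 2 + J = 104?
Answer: 2*I*sqrt(11537) ≈ 214.82*I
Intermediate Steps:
J = 102 (J = -2 + 104 = 102)
K(z) = 2*z
W = -21973 (W = -5430 - 16543 = -21973)
sqrt((A(J, K(-1)) - 24277) + W) = sqrt((102 - 24277) - 21973) = sqrt(-24175 - 21973) = sqrt(-46148) = 2*I*sqrt(11537)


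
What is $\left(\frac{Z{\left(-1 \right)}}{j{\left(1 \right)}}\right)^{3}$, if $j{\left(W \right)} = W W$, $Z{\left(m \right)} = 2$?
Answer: $8$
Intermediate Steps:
$j{\left(W \right)} = W^{2}$
$\left(\frac{Z{\left(-1 \right)}}{j{\left(1 \right)}}\right)^{3} = \left(\frac{2}{1^{2}}\right)^{3} = \left(\frac{2}{1}\right)^{3} = \left(2 \cdot 1\right)^{3} = 2^{3} = 8$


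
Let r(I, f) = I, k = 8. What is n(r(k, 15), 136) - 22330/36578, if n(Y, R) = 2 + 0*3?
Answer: 25413/18289 ≈ 1.3895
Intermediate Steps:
n(Y, R) = 2 (n(Y, R) = 2 + 0 = 2)
n(r(k, 15), 136) - 22330/36578 = 2 - 22330/36578 = 2 - 22330*1/36578 = 2 - 11165/18289 = 25413/18289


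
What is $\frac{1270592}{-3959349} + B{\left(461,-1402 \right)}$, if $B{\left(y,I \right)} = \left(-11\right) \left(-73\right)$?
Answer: $\frac{3178086655}{3959349} \approx 802.68$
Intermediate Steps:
$B{\left(y,I \right)} = 803$
$\frac{1270592}{-3959349} + B{\left(461,-1402 \right)} = \frac{1270592}{-3959349} + 803 = 1270592 \left(- \frac{1}{3959349}\right) + 803 = - \frac{1270592}{3959349} + 803 = \frac{3178086655}{3959349}$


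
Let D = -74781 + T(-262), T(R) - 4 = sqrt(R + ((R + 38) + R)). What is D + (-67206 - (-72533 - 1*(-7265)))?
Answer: -76715 + 2*I*sqrt(187) ≈ -76715.0 + 27.35*I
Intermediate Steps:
T(R) = 4 + sqrt(38 + 3*R) (T(R) = 4 + sqrt(R + ((R + 38) + R)) = 4 + sqrt(R + ((38 + R) + R)) = 4 + sqrt(R + (38 + 2*R)) = 4 + sqrt(38 + 3*R))
D = -74777 + 2*I*sqrt(187) (D = -74781 + (4 + sqrt(38 + 3*(-262))) = -74781 + (4 + sqrt(38 - 786)) = -74781 + (4 + sqrt(-748)) = -74781 + (4 + 2*I*sqrt(187)) = -74777 + 2*I*sqrt(187) ≈ -74777.0 + 27.35*I)
D + (-67206 - (-72533 - 1*(-7265))) = (-74777 + 2*I*sqrt(187)) + (-67206 - (-72533 - 1*(-7265))) = (-74777 + 2*I*sqrt(187)) + (-67206 - (-72533 + 7265)) = (-74777 + 2*I*sqrt(187)) + (-67206 - 1*(-65268)) = (-74777 + 2*I*sqrt(187)) + (-67206 + 65268) = (-74777 + 2*I*sqrt(187)) - 1938 = -76715 + 2*I*sqrt(187)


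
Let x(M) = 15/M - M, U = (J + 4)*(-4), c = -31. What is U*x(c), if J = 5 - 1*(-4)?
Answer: -49192/31 ≈ -1586.8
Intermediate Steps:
J = 9 (J = 5 + 4 = 9)
U = -52 (U = (9 + 4)*(-4) = 13*(-4) = -52)
x(M) = -M + 15/M
U*x(c) = -52*(-1*(-31) + 15/(-31)) = -52*(31 + 15*(-1/31)) = -52*(31 - 15/31) = -52*946/31 = -49192/31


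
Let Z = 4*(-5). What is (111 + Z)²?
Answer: 8281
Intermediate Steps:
Z = -20
(111 + Z)² = (111 - 20)² = 91² = 8281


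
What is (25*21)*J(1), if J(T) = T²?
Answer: 525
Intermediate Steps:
(25*21)*J(1) = (25*21)*1² = 525*1 = 525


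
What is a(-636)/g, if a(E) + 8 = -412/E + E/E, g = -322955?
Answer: 202/10269969 ≈ 1.9669e-5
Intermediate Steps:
a(E) = -7 - 412/E (a(E) = -8 + (-412/E + E/E) = -8 + (-412/E + 1) = -8 + (1 - 412/E) = -7 - 412/E)
a(-636)/g = (-7 - 412/(-636))/(-322955) = (-7 - 412*(-1/636))*(-1/322955) = (-7 + 103/159)*(-1/322955) = -1010/159*(-1/322955) = 202/10269969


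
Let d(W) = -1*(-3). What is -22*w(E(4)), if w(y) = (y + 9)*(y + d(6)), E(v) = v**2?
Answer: -10450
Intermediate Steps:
d(W) = 3
w(y) = (3 + y)*(9 + y) (w(y) = (y + 9)*(y + 3) = (9 + y)*(3 + y) = (3 + y)*(9 + y))
-22*w(E(4)) = -22*(27 + (4**2)**2 + 12*4**2) = -22*(27 + 16**2 + 12*16) = -22*(27 + 256 + 192) = -22*475 = -10450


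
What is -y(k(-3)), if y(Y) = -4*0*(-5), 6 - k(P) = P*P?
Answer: 0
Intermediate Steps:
k(P) = 6 - P² (k(P) = 6 - P*P = 6 - P²)
y(Y) = 0 (y(Y) = 0*(-5) = 0)
-y(k(-3)) = -1*0 = 0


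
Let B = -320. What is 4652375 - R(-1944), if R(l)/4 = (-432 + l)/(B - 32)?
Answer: 4652348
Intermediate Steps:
R(l) = 54/11 - l/88 (R(l) = 4*((-432 + l)/(-320 - 32)) = 4*((-432 + l)/(-352)) = 4*((-432 + l)*(-1/352)) = 4*(27/22 - l/352) = 54/11 - l/88)
4652375 - R(-1944) = 4652375 - (54/11 - 1/88*(-1944)) = 4652375 - (54/11 + 243/11) = 4652375 - 1*27 = 4652375 - 27 = 4652348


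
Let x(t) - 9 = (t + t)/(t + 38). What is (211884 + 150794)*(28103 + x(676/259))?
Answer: 53618926269752/5259 ≈ 1.0196e+10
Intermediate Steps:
x(t) = 9 + 2*t/(38 + t) (x(t) = 9 + (t + t)/(t + 38) = 9 + (2*t)/(38 + t) = 9 + 2*t/(38 + t))
(211884 + 150794)*(28103 + x(676/259)) = (211884 + 150794)*(28103 + (342 + 11*(676/259))/(38 + 676/259)) = 362678*(28103 + (342 + 11*(676*(1/259)))/(38 + 676*(1/259))) = 362678*(28103 + (342 + 11*(676/259))/(38 + 676/259)) = 362678*(28103 + (342 + 7436/259)/(10518/259)) = 362678*(28103 + (259/10518)*(96014/259)) = 362678*(28103 + 48007/5259) = 362678*(147841684/5259) = 53618926269752/5259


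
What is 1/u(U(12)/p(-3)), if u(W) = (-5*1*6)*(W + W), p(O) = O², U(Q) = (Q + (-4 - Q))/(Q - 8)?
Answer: 3/20 ≈ 0.15000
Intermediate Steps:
U(Q) = -4/(-8 + Q)
u(W) = -60*W (u(W) = (-5*6)*(2*W) = -60*W)
1/u(U(12)/p(-3)) = 1/(-60*(-4/(-8 + 12))/((-3)²)) = 1/(-60*(-4/4)/9) = 1/(-60*(-4*¼)/9) = 1/(-(-60)/9) = 1/(-60*(-⅑)) = 1/(20/3) = 3/20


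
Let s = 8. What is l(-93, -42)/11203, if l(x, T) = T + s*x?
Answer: -786/11203 ≈ -0.070160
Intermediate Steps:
l(x, T) = T + 8*x
l(-93, -42)/11203 = (-42 + 8*(-93))/11203 = (-42 - 744)*(1/11203) = -786*1/11203 = -786/11203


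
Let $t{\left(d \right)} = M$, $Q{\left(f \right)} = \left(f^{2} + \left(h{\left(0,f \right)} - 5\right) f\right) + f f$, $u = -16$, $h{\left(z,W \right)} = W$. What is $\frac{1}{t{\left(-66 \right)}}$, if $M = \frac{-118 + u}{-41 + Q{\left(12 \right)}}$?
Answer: $- \frac{331}{134} \approx -2.4701$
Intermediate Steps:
$Q{\left(f \right)} = 2 f^{2} + f \left(-5 + f\right)$ ($Q{\left(f \right)} = \left(f^{2} + \left(f - 5\right) f\right) + f f = \left(f^{2} + \left(f - 5\right) f\right) + f^{2} = \left(f^{2} + \left(-5 + f\right) f\right) + f^{2} = \left(f^{2} + f \left(-5 + f\right)\right) + f^{2} = 2 f^{2} + f \left(-5 + f\right)$)
$M = - \frac{134}{331}$ ($M = \frac{-118 - 16}{-41 + 12 \left(-5 + 3 \cdot 12\right)} = - \frac{134}{-41 + 12 \left(-5 + 36\right)} = - \frac{134}{-41 + 12 \cdot 31} = - \frac{134}{-41 + 372} = - \frac{134}{331} \approx -0.40483$)
$t{\left(d \right)} = - \frac{134}{331}$
$\frac{1}{t{\left(-66 \right)}} = \frac{1}{- \frac{134}{331}} = - \frac{331}{134}$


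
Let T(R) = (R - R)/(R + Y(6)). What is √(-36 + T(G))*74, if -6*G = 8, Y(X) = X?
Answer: 444*I ≈ 444.0*I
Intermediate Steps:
G = -4/3 (G = -⅙*8 = -4/3 ≈ -1.3333)
T(R) = 0 (T(R) = (R - R)/(R + 6) = 0/(6 + R) = 0)
√(-36 + T(G))*74 = √(-36 + 0)*74 = √(-36)*74 = (6*I)*74 = 444*I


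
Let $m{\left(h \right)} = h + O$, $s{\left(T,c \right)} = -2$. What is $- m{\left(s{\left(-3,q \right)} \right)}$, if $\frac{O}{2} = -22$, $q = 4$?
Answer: $46$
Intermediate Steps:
$O = -44$ ($O = 2 \left(-22\right) = -44$)
$m{\left(h \right)} = -44 + h$ ($m{\left(h \right)} = h - 44 = -44 + h$)
$- m{\left(s{\left(-3,q \right)} \right)} = - (-44 - 2) = \left(-1\right) \left(-46\right) = 46$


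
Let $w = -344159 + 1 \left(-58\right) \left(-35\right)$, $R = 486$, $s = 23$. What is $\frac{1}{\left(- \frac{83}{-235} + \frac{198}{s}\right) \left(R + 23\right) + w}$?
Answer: $- \frac{5405}{1824551794} \approx -2.9624 \cdot 10^{-6}$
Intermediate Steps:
$w = -342129$ ($w = -344159 - -2030 = -344159 + 2030 = -342129$)
$\frac{1}{\left(- \frac{83}{-235} + \frac{198}{s}\right) \left(R + 23\right) + w} = \frac{1}{\left(- \frac{83}{-235} + \frac{198}{23}\right) \left(486 + 23\right) - 342129} = \frac{1}{\left(\left(-83\right) \left(- \frac{1}{235}\right) + 198 \cdot \frac{1}{23}\right) 509 - 342129} = \frac{1}{\left(\frac{83}{235} + \frac{198}{23}\right) 509 - 342129} = \frac{1}{\frac{48439}{5405} \cdot 509 - 342129} = \frac{1}{\frac{24655451}{5405} - 342129} = \frac{1}{- \frac{1824551794}{5405}} = - \frac{5405}{1824551794}$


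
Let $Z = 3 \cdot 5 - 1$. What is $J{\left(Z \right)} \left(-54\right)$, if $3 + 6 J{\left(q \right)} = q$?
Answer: $-99$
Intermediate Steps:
$Z = 14$ ($Z = 15 - 1 = 14$)
$J{\left(q \right)} = - \frac{1}{2} + \frac{q}{6}$
$J{\left(Z \right)} \left(-54\right) = \left(- \frac{1}{2} + \frac{1}{6} \cdot 14\right) \left(-54\right) = \left(- \frac{1}{2} + \frac{7}{3}\right) \left(-54\right) = \frac{11}{6} \left(-54\right) = -99$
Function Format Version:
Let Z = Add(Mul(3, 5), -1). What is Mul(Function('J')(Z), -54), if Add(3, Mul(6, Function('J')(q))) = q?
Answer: -99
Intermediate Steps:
Z = 14 (Z = Add(15, -1) = 14)
Function('J')(q) = Add(Rational(-1, 2), Mul(Rational(1, 6), q))
Mul(Function('J')(Z), -54) = Mul(Add(Rational(-1, 2), Mul(Rational(1, 6), 14)), -54) = Mul(Add(Rational(-1, 2), Rational(7, 3)), -54) = Mul(Rational(11, 6), -54) = -99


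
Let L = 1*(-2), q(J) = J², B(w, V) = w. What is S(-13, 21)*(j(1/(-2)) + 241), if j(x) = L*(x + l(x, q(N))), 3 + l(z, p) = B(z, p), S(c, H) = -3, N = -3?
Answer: -747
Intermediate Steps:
l(z, p) = -3 + z
L = -2
j(x) = 6 - 4*x (j(x) = -2*(x + (-3 + x)) = -2*(-3 + 2*x) = 6 - 4*x)
S(-13, 21)*(j(1/(-2)) + 241) = -3*((6 - 4/(-2)) + 241) = -3*((6 - 4*(-½)) + 241) = -3*((6 + 2) + 241) = -3*(8 + 241) = -3*249 = -747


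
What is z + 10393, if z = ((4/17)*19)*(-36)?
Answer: 173945/17 ≈ 10232.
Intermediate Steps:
z = -2736/17 (z = ((4*(1/17))*19)*(-36) = ((4/17)*19)*(-36) = (76/17)*(-36) = -2736/17 ≈ -160.94)
z + 10393 = -2736/17 + 10393 = 173945/17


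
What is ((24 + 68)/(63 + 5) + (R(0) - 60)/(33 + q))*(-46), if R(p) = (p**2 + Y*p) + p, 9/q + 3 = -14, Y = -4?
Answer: 387/17 ≈ 22.765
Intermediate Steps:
q = -9/17 (q = 9/(-3 - 14) = 9/(-17) = 9*(-1/17) = -9/17 ≈ -0.52941)
R(p) = p**2 - 3*p (R(p) = (p**2 - 4*p) + p = p**2 - 3*p)
((24 + 68)/(63 + 5) + (R(0) - 60)/(33 + q))*(-46) = ((24 + 68)/(63 + 5) + (0*(-3 + 0) - 60)/(33 - 9/17))*(-46) = (92/68 + (0*(-3) - 60)/(552/17))*(-46) = (92*(1/68) + (0 - 60)*(17/552))*(-46) = (23/17 - 60*17/552)*(-46) = (23/17 - 85/46)*(-46) = -387/782*(-46) = 387/17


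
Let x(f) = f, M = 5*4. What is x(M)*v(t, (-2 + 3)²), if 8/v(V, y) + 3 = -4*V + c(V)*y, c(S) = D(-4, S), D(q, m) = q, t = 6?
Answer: -160/31 ≈ -5.1613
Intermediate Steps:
c(S) = -4
M = 20
v(V, y) = 8/(-3 - 4*V - 4*y) (v(V, y) = 8/(-3 + (-4*V - 4*y)) = 8/(-3 - 4*V - 4*y))
x(M)*v(t, (-2 + 3)²) = 20*(-8/(3 + 4*6 + 4*(-2 + 3)²)) = 20*(-8/(3 + 24 + 4*1²)) = 20*(-8/(3 + 24 + 4*1)) = 20*(-8/(3 + 24 + 4)) = 20*(-8/31) = -160/31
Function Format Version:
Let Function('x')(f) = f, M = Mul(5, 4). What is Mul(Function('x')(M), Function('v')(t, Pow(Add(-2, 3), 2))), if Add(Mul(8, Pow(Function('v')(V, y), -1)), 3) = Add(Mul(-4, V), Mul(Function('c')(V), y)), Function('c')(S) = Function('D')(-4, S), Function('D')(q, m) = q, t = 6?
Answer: Rational(-160, 31) ≈ -5.1613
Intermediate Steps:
Function('c')(S) = -4
M = 20
Function('v')(V, y) = Mul(8, Pow(Add(-3, Mul(-4, V), Mul(-4, y)), -1)) (Function('v')(V, y) = Mul(8, Pow(Add(-3, Add(Mul(-4, V), Mul(-4, y))), -1)) = Mul(8, Pow(Add(-3, Mul(-4, V), Mul(-4, y)), -1)))
Mul(Function('x')(M), Function('v')(t, Pow(Add(-2, 3), 2))) = Mul(20, Mul(-8, Pow(Add(3, Mul(4, 6), Mul(4, Pow(Add(-2, 3), 2))), -1))) = Mul(20, Mul(-8, Pow(Add(3, 24, Mul(4, Pow(1, 2))), -1))) = Mul(20, Mul(-8, Pow(Add(3, 24, Mul(4, 1)), -1))) = Mul(20, Mul(-8, Pow(Add(3, 24, 4), -1))) = Mul(20, Mul(-8, Pow(31, -1))) = Mul(20, Mul(-8, Rational(1, 31))) = Mul(20, Rational(-8, 31)) = Rational(-160, 31)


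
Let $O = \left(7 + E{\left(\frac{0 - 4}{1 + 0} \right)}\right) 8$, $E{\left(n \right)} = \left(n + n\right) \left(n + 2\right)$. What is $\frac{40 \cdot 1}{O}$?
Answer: $\frac{5}{23} \approx 0.21739$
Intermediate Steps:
$E{\left(n \right)} = 2 n \left(2 + n\right)$
$O = 184$ ($O = \left(7 + 2 \frac{0 - 4}{1 + 0} \left(2 + \frac{0 - 4}{1 + 0}\right)\right) 8 = \left(7 + 2 \left(- \frac{4}{1}\right) \left(2 - \frac{4}{1}\right)\right) 8 = \left(7 + 2 \left(\left(-4\right) 1\right) \left(2 - 4\right)\right) 8 = \left(7 + 2 \left(-4\right) \left(2 - 4\right)\right) 8 = \left(7 + 2 \left(-4\right) \left(-2\right)\right) 8 = \left(7 + 16\right) 8 = 23 \cdot 8 = 184$)
$\frac{40 \cdot 1}{O} = \frac{40 \cdot 1}{184} = 40 \cdot \frac{1}{184} = \frac{5}{23}$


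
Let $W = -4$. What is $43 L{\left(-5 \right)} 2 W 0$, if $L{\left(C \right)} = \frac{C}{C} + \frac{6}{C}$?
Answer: $0$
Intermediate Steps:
$L{\left(C \right)} = 1 + \frac{6}{C}$
$43 L{\left(-5 \right)} 2 W 0 = 43 \frac{6 - 5}{-5} \cdot 2 \left(-4\right) 0 = 43 \left(\left(- \frac{1}{5}\right) 1\right) \left(\left(-8\right) 0\right) = 43 \left(- \frac{1}{5}\right) 0 = \left(- \frac{43}{5}\right) 0 = 0$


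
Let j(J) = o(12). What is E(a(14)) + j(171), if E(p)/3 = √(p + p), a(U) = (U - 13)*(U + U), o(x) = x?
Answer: 12 + 6*√14 ≈ 34.450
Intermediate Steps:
a(U) = 2*U*(-13 + U) (a(U) = (-13 + U)*(2*U) = 2*U*(-13 + U))
j(J) = 12
E(p) = 3*√2*√p (E(p) = 3*√(p + p) = 3*√(2*p) = 3*(√2*√p) = 3*√2*√p)
E(a(14)) + j(171) = 3*√2*√(2*14*(-13 + 14)) + 12 = 3*√2*√(2*14*1) + 12 = 3*√2*√28 + 12 = 3*√2*(2*√7) + 12 = 6*√14 + 12 = 12 + 6*√14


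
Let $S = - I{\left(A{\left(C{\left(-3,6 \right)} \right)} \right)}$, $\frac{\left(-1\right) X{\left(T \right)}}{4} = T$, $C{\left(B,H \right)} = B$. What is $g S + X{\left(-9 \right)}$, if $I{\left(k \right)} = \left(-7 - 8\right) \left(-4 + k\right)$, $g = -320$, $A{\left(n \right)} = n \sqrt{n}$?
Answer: $19236 + 14400 i \sqrt{3} \approx 19236.0 + 24942.0 i$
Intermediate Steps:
$A{\left(n \right)} = n^{\frac{3}{2}}$
$I{\left(k \right)} = 60 - 15 k$ ($I{\left(k \right)} = - 15 \left(-4 + k\right) = 60 - 15 k$)
$X{\left(T \right)} = - 4 T$
$S = -60 - 45 i \sqrt{3}$ ($S = - (60 - 15 \left(-3\right)^{\frac{3}{2}}) = - (60 - 15 \left(- 3 i \sqrt{3}\right)) = - (60 + 45 i \sqrt{3}) = -60 - 45 i \sqrt{3} \approx -60.0 - 77.942 i$)
$g S + X{\left(-9 \right)} = - 320 \left(-60 - 45 i \sqrt{3}\right) - -36 = \left(19200 + 14400 i \sqrt{3}\right) + 36 = 19236 + 14400 i \sqrt{3}$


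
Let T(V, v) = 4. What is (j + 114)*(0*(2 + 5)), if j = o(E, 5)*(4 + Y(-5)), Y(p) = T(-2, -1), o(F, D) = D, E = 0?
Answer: 0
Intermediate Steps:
Y(p) = 4
j = 40 (j = 5*(4 + 4) = 5*8 = 40)
(j + 114)*(0*(2 + 5)) = (40 + 114)*(0*(2 + 5)) = 154*(0*7) = 154*0 = 0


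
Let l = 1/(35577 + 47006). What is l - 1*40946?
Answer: -3381443517/82583 ≈ -40946.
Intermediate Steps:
l = 1/82583 ≈ 1.2109e-5
l - 1*40946 = 1/82583 - 1*40946 = 1/82583 - 40946 = -3381443517/82583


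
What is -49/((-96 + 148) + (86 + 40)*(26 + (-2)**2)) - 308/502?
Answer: -602427/961832 ≈ -0.62633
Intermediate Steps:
-49/((-96 + 148) + (86 + 40)*(26 + (-2)**2)) - 308/502 = -49/(52 + 126*(26 + 4)) - 308*1/502 = -49/(52 + 126*30) - 154/251 = -49/(52 + 3780) - 154/251 = -49/3832 - 154/251 = -602427/961832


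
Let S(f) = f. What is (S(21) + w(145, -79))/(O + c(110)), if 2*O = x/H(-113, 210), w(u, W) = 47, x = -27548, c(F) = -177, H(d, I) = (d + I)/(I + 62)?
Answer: -68/38801 ≈ -0.0017525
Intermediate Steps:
H(d, I) = (I + d)/(62 + I)
O = -38624 (O = (-27548*(62 + 210)/(210 - 113))/2 = (-27548/(97/272))/2 = (-27548/((1/272)*97))/2 = (-27548/97/272)/2 = (-27548*272/97)/2 = (½)*(-77248) = -38624)
(S(21) + w(145, -79))/(O + c(110)) = (21 + 47)/(-38624 - 177) = 68/(-38801) = 68*(-1/38801) = -68/38801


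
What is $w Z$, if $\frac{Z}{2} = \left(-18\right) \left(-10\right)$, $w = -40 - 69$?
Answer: $-39240$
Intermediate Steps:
$w = -109$
$Z = 360$ ($Z = 2 \left(\left(-18\right) \left(-10\right)\right) = 2 \cdot 180 = 360$)
$w Z = \left(-109\right) 360 = -39240$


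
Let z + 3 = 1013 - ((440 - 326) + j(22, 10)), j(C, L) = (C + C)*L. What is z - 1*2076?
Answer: -1620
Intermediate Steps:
j(C, L) = 2*C*L (j(C, L) = (2*C)*L = 2*C*L)
z = 456 (z = -3 + (1013 - ((440 - 326) + 2*22*10)) = -3 + (1013 - (114 + 440)) = -3 + (1013 - 1*554) = -3 + (1013 - 554) = -3 + 459 = 456)
z - 1*2076 = 456 - 1*2076 = 456 - 2076 = -1620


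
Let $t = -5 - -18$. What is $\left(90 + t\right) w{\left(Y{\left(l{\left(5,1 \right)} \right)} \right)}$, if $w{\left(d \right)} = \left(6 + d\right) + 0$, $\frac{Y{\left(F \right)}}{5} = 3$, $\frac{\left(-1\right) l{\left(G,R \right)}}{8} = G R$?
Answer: $2163$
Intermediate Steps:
$l{\left(G,R \right)} = - 8 G R$
$Y{\left(F \right)} = 15$ ($Y{\left(F \right)} = 5 \cdot 3 = 15$)
$w{\left(d \right)} = 6 + d$
$t = 13$ ($t = -5 + 18 = 13$)
$\left(90 + t\right) w{\left(Y{\left(l{\left(5,1 \right)} \right)} \right)} = \left(90 + 13\right) \left(6 + 15\right) = 103 \cdot 21 = 2163$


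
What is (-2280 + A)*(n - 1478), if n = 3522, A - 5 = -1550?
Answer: -7818300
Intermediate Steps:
A = -1545 (A = 5 - 1550 = -1545)
(-2280 + A)*(n - 1478) = (-2280 - 1545)*(3522 - 1478) = -3825*2044 = -7818300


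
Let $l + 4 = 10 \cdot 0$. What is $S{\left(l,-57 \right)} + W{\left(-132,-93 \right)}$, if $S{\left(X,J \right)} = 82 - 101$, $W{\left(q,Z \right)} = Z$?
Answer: $-112$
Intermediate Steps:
$l = -4$ ($l = -4 + 10 \cdot 0 = -4 + 0 = -4$)
$S{\left(X,J \right)} = -19$
$S{\left(l,-57 \right)} + W{\left(-132,-93 \right)} = -19 - 93 = -112$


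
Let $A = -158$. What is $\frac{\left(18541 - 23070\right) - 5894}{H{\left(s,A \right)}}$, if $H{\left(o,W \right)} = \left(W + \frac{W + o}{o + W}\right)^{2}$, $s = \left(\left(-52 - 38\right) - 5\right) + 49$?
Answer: $- \frac{10423}{24649} \approx -0.42286$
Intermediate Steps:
$s = -46$ ($s = \left(\left(-52 - 38\right) - 5\right) + 49 = \left(-90 - 5\right) + 49 = -95 + 49 = -46$)
$H{\left(o,W \right)} = \left(1 + W\right)^{2}$ ($H{\left(o,W \right)} = \left(W + \frac{W + o}{W + o}\right)^{2} = \left(W + 1\right)^{2} = \left(1 + W\right)^{2}$)
$\frac{\left(18541 - 23070\right) - 5894}{H{\left(s,A \right)}} = \frac{\left(18541 - 23070\right) - 5894}{1 + \left(-158\right)^{2} + 2 \left(-158\right)} = \frac{-4529 - 5894}{1 + 24964 - 316} = - \frac{10423}{24649}$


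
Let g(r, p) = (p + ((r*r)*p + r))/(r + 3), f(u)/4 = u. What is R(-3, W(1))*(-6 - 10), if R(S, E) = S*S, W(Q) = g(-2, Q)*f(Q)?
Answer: -144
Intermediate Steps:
f(u) = 4*u
g(r, p) = (p + r + p*r²)/(3 + r) (g(r, p) = (p + (r²*p + r))/(3 + r) = (p + (p*r² + r))/(3 + r) = (p + (r + p*r²))/(3 + r) = (p + r + p*r²)/(3 + r))
W(Q) = 4*Q*(-2 + 5*Q) (W(Q) = ((Q - 2 + Q*(-2)²)/(3 - 2))*(4*Q) = ((Q - 2 + Q*4)/1)*(4*Q) = (1*(Q - 2 + 4*Q))*(4*Q) = (1*(-2 + 5*Q))*(4*Q) = (-2 + 5*Q)*(4*Q) = 4*Q*(-2 + 5*Q))
R(S, E) = S²
R(-3, W(1))*(-6 - 10) = (-3)²*(-6 - 10) = 9*(-16) = -144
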